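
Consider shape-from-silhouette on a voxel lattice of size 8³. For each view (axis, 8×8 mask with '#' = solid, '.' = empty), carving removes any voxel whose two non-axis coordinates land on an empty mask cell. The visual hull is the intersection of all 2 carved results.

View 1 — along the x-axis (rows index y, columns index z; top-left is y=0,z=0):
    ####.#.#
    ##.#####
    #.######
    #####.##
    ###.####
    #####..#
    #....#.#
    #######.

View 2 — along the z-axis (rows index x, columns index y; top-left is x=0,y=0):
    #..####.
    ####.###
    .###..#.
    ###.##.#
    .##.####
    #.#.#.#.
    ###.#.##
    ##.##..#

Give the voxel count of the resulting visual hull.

start: 8×8×8 = 512 voxels
after view 1 [x-axis, 50 of 64 cells solid] → remaining = 400
after view 2 [z-axis, 43 of 64 cells solid] → remaining = 267

voxel count = 267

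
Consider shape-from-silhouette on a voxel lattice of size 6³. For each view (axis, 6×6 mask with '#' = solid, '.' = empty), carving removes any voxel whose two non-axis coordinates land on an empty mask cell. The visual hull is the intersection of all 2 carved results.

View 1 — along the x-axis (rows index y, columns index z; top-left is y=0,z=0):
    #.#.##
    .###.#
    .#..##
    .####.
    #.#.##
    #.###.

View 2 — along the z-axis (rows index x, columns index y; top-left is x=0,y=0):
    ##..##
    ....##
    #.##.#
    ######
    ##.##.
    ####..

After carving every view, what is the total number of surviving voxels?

voxel count = 93

start: 6×6×6 = 216 voxels
step 1: project along x, AND mask (23/36) → |grid| = 138
step 2: project along z, AND mask (24/36) → |grid| = 93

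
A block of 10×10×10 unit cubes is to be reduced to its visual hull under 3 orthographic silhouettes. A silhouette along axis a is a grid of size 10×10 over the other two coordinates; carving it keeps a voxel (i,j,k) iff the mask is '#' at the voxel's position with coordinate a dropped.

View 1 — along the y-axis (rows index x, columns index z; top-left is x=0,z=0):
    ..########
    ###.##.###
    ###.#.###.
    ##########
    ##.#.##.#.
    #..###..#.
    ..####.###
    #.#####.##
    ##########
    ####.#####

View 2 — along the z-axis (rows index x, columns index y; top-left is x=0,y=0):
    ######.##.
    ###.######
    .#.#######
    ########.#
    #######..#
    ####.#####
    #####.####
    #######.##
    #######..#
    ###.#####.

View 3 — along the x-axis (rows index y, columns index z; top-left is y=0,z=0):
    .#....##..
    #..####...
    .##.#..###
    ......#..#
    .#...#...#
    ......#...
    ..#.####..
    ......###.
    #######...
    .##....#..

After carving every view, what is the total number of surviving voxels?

full grid |V| = 1000
step 1: project along y, AND mask (78/100) → |grid| = 780
step 2: project along z, AND mask (85/100) → |grid| = 662
step 3: project along x, AND mask (38/100) → |grid| = 239

239 voxels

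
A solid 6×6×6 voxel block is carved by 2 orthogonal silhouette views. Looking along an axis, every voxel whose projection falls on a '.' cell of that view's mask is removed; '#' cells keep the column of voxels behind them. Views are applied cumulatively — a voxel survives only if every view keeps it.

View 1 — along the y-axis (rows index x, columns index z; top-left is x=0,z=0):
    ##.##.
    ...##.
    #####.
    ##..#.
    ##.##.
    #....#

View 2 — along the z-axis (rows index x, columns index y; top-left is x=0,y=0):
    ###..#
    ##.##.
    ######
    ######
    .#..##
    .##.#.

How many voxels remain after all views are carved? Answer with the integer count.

remaining voxels: 90

before carving: 216 voxels (6×6×6)
after view 1 [y-axis, 20 of 36 cells solid] → remaining = 120
after view 2 [z-axis, 26 of 36 cells solid] → remaining = 90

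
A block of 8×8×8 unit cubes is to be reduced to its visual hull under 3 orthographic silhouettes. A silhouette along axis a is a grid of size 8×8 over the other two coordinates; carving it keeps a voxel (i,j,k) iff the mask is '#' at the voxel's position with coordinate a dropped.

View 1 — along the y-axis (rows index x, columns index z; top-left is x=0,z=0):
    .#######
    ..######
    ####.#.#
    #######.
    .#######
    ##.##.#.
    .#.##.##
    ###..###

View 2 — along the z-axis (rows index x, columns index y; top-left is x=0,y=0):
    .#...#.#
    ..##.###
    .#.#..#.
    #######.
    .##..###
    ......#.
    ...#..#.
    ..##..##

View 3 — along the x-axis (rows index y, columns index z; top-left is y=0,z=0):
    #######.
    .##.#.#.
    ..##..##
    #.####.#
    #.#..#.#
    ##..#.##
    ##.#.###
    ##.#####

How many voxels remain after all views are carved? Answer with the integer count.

before carving: 512 voxels (8×8×8)
carve view 1 (along y, XZ-mask fill 49/64): 392 voxels remain
carve view 2 (along z, XY-mask fill 30/64): 192 voxels remain
carve view 3 (along x, YZ-mask fill 43/64): 129 voxels remain

|visual hull| = 129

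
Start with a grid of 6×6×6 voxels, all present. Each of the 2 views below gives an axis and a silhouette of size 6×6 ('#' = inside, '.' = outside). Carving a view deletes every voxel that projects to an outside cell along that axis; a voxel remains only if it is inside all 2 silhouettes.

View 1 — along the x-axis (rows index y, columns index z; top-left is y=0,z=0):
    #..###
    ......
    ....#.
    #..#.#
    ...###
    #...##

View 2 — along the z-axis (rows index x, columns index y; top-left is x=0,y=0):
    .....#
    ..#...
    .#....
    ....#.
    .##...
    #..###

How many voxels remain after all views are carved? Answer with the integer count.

remaining voxels: 21

full grid |V| = 216
after view 1 [x-axis, 14 of 36 cells solid] → remaining = 84
after view 2 [z-axis, 10 of 36 cells solid] → remaining = 21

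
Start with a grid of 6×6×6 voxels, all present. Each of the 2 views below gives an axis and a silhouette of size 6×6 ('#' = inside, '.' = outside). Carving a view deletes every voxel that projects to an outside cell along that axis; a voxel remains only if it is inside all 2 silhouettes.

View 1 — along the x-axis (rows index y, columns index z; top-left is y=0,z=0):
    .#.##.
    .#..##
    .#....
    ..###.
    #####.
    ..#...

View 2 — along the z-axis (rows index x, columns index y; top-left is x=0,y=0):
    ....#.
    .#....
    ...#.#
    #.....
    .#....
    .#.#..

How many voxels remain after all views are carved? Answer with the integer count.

start: 6×6×6 = 216 voxels
  1. axis=0 (YZ plane), |mask|=16  ⇒  voxels=96
  2. axis=2 (XY plane), |mask|=8  ⇒  voxels=24

remaining voxels: 24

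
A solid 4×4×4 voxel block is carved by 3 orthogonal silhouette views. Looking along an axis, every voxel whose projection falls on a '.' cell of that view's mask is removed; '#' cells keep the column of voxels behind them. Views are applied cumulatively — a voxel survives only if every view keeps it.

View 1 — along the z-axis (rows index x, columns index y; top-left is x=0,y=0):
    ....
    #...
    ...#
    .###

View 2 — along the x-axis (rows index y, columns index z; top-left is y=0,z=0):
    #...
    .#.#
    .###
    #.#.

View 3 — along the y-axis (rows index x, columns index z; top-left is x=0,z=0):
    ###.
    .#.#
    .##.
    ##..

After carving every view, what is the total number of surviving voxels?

voxel count = 4

start: 4×4×4 = 64 voxels
carve view 1 (along z, XY-mask fill 5/16): 20 voxels remain
carve view 2 (along x, YZ-mask fill 8/16): 10 voxels remain
carve view 3 (along y, XZ-mask fill 9/16): 4 voxels remain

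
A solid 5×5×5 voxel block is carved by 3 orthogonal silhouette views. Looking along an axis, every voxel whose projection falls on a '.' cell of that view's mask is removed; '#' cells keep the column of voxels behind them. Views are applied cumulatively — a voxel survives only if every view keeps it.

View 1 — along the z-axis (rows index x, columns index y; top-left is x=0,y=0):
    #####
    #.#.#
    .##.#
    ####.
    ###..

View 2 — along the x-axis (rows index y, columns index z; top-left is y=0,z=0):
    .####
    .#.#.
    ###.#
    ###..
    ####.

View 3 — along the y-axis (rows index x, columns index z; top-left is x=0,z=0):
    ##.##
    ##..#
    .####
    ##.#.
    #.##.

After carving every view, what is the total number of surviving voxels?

41 voxels

before carving: 125 voxels (5×5×5)
  1. axis=2 (XY plane), |mask|=18  ⇒  voxels=90
  2. axis=0 (YZ plane), |mask|=17  ⇒  voxels=62
  3. axis=1 (XZ plane), |mask|=17  ⇒  voxels=41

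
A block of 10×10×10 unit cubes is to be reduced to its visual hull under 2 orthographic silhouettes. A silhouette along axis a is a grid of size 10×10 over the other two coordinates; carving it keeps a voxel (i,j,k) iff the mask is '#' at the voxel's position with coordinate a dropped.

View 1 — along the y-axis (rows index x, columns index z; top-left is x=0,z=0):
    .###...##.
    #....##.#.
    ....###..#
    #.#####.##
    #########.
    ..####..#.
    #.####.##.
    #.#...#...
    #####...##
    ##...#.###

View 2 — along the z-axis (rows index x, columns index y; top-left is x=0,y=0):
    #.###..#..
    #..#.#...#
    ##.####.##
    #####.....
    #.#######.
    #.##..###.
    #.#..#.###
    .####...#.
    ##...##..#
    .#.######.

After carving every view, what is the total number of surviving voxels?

voxel count = 349

initial block: 10^3 = 1000
carve view 1 (along y, XZ-mask fill 58/100): 580 voxels remain
carve view 2 (along z, XY-mask fill 59/100): 349 voxels remain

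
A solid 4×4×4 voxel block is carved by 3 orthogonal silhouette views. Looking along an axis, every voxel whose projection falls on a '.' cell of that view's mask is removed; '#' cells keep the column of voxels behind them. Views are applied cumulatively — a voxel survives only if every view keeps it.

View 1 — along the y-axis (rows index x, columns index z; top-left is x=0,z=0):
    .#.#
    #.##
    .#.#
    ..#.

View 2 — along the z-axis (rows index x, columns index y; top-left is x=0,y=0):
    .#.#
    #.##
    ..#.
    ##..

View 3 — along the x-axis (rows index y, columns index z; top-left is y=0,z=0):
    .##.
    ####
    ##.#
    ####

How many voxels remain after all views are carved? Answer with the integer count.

initial block: 4^3 = 64
  1. axis=1 (XZ plane), |mask|=8  ⇒  voxels=32
  2. axis=2 (XY plane), |mask|=8  ⇒  voxels=17
  3. axis=0 (YZ plane), |mask|=13  ⇒  voxels=14

|visual hull| = 14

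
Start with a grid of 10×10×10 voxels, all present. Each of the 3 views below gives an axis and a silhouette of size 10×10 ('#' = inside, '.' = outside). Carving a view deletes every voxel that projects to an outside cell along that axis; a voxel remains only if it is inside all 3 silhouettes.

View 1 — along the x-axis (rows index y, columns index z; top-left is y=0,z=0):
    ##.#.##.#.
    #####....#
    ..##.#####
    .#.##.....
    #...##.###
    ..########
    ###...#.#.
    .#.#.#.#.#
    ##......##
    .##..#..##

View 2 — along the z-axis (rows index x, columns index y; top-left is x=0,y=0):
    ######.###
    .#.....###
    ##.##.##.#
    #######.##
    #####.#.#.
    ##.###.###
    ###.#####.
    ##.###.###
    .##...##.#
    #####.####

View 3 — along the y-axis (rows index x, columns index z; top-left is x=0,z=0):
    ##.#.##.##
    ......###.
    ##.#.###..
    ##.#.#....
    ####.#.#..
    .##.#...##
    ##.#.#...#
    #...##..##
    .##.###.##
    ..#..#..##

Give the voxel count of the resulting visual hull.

|visual hull| = 222

full grid |V| = 1000
V1 x: intersect with YZ mask (55 set) -- 550 left
V2 z: intersect with XY mask (74 set) -- 401 left
V3 y: intersect with XZ mask (52 set) -- 222 left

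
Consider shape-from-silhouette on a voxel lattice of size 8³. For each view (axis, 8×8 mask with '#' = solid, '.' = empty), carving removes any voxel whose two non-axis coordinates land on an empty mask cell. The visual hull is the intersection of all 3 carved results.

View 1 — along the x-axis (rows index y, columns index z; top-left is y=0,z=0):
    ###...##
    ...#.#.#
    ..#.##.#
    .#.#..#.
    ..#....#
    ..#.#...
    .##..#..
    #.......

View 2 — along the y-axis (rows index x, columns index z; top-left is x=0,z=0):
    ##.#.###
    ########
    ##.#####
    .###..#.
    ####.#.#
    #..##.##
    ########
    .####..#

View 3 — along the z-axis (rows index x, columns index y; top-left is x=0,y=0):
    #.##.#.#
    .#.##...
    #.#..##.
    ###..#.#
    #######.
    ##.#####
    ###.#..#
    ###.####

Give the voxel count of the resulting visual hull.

before carving: 512 voxels (8×8×8)
carve view 1 (along x, YZ-mask fill 23/64): 184 voxels remain
carve view 2 (along y, XZ-mask fill 49/64): 139 voxels remain
carve view 3 (along z, XY-mask fill 43/64): 91 voxels remain

|visual hull| = 91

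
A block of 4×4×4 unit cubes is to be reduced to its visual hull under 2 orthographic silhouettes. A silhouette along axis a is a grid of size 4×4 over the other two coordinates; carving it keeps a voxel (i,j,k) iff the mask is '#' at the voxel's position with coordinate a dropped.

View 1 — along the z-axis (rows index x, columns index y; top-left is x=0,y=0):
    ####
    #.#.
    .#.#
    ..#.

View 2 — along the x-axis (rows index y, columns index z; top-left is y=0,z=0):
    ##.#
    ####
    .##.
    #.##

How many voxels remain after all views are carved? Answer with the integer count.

remaining voxels: 26

initial block: 4^3 = 64
[1] z-view keeps 9 columns → grid now 36
[2] x-view keeps 12 columns → grid now 26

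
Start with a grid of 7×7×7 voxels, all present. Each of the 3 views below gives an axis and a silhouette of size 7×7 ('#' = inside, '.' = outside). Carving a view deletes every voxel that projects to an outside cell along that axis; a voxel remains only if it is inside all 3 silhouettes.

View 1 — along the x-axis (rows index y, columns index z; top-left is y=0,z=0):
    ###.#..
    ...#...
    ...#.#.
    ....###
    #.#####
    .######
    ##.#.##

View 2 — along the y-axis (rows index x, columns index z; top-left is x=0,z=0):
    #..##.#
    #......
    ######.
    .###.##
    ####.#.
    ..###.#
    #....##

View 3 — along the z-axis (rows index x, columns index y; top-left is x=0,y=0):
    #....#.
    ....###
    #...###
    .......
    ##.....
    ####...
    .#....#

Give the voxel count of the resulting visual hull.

voxel count = 38

full grid |V| = 343
step 1: project along x, AND mask (27/49) → |grid| = 189
step 2: project along y, AND mask (28/49) → |grid| = 109
step 3: project along z, AND mask (17/49) → |grid| = 38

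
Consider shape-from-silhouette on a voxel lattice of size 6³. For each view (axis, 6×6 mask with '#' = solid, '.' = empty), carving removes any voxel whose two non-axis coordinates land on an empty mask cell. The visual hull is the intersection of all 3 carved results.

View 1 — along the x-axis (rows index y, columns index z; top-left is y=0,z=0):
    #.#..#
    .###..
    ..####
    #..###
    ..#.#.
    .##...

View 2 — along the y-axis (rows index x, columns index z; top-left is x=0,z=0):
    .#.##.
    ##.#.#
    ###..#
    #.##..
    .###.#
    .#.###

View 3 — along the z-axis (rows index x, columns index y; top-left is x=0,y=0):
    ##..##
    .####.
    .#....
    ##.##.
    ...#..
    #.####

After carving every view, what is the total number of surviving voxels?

remaining voxels: 31

start: 6×6×6 = 216 voxels
V1 x: intersect with YZ mask (18 set) -- 108 left
V2 y: intersect with XZ mask (22 set) -- 64 left
V3 z: intersect with XY mask (19 set) -- 31 left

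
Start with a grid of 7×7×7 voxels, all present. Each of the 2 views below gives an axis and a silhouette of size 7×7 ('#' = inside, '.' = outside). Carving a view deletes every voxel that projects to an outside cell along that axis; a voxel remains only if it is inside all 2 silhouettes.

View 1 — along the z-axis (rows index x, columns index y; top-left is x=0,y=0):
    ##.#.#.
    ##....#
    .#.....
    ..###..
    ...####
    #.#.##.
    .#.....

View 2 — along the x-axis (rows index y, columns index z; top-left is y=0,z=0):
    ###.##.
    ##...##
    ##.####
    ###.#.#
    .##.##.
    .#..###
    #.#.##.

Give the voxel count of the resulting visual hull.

full grid |V| = 343
step 1: project along z, AND mask (20/49) → |grid| = 140
step 2: project along x, AND mask (32/49) → |grid| = 90

remaining voxels: 90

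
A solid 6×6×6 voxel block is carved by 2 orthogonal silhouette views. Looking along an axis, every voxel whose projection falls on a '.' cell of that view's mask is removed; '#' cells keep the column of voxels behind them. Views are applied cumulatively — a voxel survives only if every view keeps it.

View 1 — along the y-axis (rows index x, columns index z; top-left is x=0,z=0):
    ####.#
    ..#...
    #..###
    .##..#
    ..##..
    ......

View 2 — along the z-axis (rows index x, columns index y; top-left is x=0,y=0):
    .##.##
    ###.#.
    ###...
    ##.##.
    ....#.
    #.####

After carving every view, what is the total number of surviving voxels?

full grid |V| = 216
carve view 1 (along y, XZ-mask fill 15/36): 90 voxels remain
carve view 2 (along z, XY-mask fill 21/36): 50 voxels remain

50 voxels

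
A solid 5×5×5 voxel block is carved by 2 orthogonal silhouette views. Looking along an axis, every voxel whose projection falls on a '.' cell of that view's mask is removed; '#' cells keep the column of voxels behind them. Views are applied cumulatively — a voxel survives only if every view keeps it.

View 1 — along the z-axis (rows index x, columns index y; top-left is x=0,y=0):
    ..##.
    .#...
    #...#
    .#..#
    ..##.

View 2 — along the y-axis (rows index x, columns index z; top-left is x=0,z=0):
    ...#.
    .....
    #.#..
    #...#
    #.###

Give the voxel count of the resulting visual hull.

before carving: 125 voxels (5×5×5)
[1] z-view keeps 9 columns → grid now 45
[2] y-view keeps 9 columns → grid now 18

18 voxels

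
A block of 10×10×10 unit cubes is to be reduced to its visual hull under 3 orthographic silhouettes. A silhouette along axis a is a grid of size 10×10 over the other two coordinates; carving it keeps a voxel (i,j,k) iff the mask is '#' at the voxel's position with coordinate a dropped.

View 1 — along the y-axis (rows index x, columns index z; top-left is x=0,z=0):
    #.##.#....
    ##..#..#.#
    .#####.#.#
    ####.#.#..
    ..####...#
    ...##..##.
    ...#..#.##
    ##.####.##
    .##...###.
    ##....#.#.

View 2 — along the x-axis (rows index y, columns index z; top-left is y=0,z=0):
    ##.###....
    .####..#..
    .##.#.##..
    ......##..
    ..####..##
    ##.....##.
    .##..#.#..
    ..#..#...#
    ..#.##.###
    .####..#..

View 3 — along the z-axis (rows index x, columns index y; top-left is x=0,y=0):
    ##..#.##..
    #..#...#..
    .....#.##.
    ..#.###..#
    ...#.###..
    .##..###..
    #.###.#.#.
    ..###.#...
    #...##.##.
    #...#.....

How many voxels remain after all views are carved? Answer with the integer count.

start: 10×10×10 = 1000 voxels
[1] y-view keeps 52 columns → grid now 520
[2] x-view keeps 45 columns → grid now 237
[3] z-view keeps 42 columns → grid now 89

89 voxels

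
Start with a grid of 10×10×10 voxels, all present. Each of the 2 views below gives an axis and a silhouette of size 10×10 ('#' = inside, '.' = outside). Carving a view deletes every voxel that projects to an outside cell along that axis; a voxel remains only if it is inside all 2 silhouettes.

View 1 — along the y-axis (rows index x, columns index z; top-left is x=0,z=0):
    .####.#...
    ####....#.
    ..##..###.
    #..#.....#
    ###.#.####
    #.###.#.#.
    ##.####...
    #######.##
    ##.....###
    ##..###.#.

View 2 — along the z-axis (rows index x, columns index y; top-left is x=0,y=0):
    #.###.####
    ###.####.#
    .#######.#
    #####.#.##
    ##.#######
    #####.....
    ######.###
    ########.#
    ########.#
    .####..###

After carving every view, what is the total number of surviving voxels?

start: 10×10×10 = 1000 voxels
[1] y-view keeps 58 columns → grid now 580
[2] z-view keeps 80 columns → grid now 468

|visual hull| = 468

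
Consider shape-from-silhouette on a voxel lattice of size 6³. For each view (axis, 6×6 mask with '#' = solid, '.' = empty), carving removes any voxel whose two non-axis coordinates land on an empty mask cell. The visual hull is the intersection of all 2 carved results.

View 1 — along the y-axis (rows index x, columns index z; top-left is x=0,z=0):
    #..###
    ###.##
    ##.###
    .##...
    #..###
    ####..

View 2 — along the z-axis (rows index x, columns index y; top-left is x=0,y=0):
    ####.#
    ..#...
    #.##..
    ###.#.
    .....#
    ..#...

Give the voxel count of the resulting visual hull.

|visual hull| = 56

full grid |V| = 216
carve view 1 (along y, XZ-mask fill 24/36): 144 voxels remain
carve view 2 (along z, XY-mask fill 15/36): 56 voxels remain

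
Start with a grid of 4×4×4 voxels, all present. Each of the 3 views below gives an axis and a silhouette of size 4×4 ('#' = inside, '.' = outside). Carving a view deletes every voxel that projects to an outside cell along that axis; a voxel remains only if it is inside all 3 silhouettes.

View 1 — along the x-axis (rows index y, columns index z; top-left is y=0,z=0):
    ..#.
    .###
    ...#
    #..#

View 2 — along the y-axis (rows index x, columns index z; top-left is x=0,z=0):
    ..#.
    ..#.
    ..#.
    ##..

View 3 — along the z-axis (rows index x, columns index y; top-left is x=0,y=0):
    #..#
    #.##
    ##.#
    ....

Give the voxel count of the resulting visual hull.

initial block: 4^3 = 64
after view 1 [x-axis, 7 of 16 cells solid] → remaining = 28
after view 2 [y-axis, 5 of 16 cells solid] → remaining = 8
after view 3 [z-axis, 8 of 16 cells solid] → remaining = 4

voxel count = 4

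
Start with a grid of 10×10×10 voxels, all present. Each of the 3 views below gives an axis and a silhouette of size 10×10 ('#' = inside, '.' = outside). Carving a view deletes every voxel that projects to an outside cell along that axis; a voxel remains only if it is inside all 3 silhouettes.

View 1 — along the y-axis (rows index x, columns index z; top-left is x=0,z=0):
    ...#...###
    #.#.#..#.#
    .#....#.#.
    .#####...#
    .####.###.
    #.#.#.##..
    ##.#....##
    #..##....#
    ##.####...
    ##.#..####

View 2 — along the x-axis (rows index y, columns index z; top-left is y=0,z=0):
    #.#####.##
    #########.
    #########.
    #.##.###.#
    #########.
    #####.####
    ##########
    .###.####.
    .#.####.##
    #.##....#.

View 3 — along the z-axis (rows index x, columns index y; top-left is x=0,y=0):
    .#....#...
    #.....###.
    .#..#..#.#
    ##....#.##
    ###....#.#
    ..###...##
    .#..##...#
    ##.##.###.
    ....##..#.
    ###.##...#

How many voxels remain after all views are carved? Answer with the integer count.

full grid |V| = 1000
  1. axis=1 (XZ plane), |mask|=52  ⇒  voxels=520
  2. axis=0 (YZ plane), |mask|=79  ⇒  voxels=409
  3. axis=2 (XY plane), |mask|=45  ⇒  voxels=185

|visual hull| = 185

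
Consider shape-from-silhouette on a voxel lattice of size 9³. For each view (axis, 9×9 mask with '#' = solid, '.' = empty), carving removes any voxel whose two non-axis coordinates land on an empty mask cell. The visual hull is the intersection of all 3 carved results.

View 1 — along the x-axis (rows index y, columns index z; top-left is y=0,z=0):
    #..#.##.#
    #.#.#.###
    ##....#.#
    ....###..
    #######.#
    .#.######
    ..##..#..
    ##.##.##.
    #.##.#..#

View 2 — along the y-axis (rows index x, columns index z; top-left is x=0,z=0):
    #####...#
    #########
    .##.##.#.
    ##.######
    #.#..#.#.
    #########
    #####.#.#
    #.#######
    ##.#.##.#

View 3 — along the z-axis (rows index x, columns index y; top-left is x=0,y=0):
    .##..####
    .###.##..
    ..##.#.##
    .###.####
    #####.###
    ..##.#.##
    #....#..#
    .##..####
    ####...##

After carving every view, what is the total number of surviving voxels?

|visual hull| = 191

before carving: 729 voxels (9×9×9)
V1 x: intersect with YZ mask (47 set) -- 423 left
V2 y: intersect with XZ mask (62 set) -- 324 left
V3 z: intersect with XY mask (51 set) -- 191 left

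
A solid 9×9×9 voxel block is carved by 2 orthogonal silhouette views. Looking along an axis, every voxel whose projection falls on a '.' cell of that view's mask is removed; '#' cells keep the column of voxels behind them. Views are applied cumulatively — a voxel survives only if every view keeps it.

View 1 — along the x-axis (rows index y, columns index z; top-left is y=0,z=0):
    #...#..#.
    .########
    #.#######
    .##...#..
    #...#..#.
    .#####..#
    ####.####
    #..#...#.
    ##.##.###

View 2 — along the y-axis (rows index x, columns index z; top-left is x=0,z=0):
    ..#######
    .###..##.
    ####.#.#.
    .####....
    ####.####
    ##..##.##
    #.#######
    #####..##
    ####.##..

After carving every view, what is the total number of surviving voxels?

voxel count = 312

start: 9×9×9 = 729 voxels
[1] x-view keeps 49 columns → grid now 441
[2] y-view keeps 57 columns → grid now 312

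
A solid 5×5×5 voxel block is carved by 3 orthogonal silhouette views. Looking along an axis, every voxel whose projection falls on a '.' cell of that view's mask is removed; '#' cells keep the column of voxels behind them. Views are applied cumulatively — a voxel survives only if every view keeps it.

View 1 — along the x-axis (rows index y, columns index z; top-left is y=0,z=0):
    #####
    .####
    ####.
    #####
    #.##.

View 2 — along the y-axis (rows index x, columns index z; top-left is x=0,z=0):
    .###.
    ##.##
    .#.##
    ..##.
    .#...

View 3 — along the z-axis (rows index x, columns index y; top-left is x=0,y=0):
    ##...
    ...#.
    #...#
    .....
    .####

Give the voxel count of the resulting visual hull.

initial block: 5^3 = 125
  1. axis=0 (YZ plane), |mask|=21  ⇒  voxels=105
  2. axis=1 (XZ plane), |mask|=13  ⇒  voxels=56
  3. axis=2 (XY plane), |mask|=9  ⇒  voxels=17

voxel count = 17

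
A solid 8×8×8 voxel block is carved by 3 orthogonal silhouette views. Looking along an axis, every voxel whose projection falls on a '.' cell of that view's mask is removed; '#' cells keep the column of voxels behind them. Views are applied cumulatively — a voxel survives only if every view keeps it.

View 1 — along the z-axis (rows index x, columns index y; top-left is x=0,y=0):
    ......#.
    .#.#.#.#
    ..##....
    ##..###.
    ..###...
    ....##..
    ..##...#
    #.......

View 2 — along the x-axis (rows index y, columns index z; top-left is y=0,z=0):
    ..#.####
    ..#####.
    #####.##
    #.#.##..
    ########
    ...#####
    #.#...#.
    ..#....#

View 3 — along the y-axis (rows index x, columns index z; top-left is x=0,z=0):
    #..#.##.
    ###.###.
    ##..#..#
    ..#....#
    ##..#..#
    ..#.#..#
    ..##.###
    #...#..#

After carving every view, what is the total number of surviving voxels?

initial block: 8^3 = 512
V1 z: intersect with XY mask (21 set) -- 168 left
V2 x: intersect with YZ mask (39 set) -- 106 left
V3 y: intersect with XZ mask (31 set) -- 52 left

52 voxels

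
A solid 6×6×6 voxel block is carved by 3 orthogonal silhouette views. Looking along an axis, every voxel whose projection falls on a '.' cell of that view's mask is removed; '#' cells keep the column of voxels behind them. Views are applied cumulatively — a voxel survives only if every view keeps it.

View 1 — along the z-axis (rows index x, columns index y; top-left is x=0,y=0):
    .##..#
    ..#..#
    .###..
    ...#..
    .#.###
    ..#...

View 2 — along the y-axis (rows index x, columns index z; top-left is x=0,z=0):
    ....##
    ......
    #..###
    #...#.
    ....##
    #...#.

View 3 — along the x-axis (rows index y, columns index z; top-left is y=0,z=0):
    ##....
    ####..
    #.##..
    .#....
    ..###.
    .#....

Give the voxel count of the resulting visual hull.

full grid |V| = 216
V1 z: intersect with XY mask (14 set) -- 84 left
V2 y: intersect with XZ mask (12 set) -- 30 left
V3 x: intersect with YZ mask (14 set) -- 6 left

6 voxels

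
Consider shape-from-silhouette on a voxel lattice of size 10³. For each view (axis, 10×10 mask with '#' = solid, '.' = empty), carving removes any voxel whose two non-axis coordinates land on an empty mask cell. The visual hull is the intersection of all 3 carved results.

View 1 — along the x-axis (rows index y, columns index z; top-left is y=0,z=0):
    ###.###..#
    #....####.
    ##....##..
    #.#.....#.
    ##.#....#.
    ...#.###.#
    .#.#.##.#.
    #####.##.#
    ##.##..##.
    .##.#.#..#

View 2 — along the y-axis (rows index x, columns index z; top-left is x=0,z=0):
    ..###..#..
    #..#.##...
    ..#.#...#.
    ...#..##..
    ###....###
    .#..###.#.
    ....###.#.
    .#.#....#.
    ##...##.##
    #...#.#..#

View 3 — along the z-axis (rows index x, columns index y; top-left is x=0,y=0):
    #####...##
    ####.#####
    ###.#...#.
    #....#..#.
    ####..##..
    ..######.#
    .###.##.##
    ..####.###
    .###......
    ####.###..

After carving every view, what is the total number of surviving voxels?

remaining voxels: 132

start: 10×10×10 = 1000 voxels
after view 1 [x-axis, 52 of 100 cells solid] → remaining = 520
after view 2 [y-axis, 42 of 100 cells solid] → remaining = 223
after view 3 [z-axis, 61 of 100 cells solid] → remaining = 132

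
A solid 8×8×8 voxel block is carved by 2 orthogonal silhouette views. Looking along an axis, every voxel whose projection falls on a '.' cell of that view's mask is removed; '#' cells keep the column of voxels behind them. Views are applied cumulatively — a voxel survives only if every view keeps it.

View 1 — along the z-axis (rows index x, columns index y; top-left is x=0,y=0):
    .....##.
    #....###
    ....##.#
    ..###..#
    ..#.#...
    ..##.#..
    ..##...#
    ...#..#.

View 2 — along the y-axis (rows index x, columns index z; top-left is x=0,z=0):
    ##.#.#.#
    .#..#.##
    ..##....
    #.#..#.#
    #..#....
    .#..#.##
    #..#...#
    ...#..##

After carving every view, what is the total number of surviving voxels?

before carving: 512 voxels (8×8×8)
  1. axis=2 (XY plane), |mask|=23  ⇒  voxels=184
  2. axis=1 (XZ plane), |mask|=27  ⇒  voxels=79

|visual hull| = 79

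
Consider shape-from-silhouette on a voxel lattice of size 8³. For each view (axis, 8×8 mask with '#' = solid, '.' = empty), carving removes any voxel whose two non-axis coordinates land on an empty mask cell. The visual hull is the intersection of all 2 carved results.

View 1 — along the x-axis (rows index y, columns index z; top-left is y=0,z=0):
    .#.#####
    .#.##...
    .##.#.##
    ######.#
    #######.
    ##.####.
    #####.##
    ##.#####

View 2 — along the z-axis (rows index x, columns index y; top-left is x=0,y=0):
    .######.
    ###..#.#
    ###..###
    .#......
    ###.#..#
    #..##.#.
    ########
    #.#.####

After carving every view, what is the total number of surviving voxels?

before carving: 512 voxels (8×8×8)
V1 x: intersect with YZ mask (48 set) -- 384 left
V2 z: intersect with XY mask (41 set) -- 240 left

240 voxels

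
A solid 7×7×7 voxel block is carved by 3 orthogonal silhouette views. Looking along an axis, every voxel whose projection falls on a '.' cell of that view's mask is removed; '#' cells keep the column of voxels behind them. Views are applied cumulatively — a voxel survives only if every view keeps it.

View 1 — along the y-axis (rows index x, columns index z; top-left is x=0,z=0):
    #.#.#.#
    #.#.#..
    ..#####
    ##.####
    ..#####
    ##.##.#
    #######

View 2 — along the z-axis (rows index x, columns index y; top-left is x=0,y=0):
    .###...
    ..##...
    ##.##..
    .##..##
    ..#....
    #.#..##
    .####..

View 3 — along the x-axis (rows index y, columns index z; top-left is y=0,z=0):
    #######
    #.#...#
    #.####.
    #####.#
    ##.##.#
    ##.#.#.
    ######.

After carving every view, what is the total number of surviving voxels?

initial block: 7^3 = 343
  1. axis=1 (XZ plane), |mask|=35  ⇒  voxels=245
  2. axis=2 (XY plane), |mask|=22  ⇒  voxels=115
  3. axis=0 (YZ plane), |mask|=36  ⇒  voxels=83

|visual hull| = 83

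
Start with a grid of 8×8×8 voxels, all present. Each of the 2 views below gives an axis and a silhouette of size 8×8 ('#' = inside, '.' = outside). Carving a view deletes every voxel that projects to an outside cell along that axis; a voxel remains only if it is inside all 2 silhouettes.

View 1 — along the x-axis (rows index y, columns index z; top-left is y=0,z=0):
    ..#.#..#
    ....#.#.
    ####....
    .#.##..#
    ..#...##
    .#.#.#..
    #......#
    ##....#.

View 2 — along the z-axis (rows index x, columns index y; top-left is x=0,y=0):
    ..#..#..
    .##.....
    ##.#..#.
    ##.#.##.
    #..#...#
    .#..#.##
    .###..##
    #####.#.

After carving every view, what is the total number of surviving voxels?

remaining voxels: 91

full grid |V| = 512
V1 x: intersect with YZ mask (24 set) -- 192 left
V2 z: intersect with XY mask (31 set) -- 91 left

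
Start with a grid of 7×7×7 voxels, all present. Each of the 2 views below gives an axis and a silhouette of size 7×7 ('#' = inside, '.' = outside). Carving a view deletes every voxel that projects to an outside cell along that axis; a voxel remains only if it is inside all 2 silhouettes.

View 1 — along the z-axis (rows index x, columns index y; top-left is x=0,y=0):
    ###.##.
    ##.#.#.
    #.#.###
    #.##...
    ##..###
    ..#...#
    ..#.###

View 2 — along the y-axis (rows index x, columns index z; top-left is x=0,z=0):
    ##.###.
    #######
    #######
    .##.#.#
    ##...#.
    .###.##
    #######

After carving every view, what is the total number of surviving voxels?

initial block: 7^3 = 343
  1. axis=2 (XY plane), |mask|=28  ⇒  voxels=196
  2. axis=1 (XZ plane), |mask|=38  ⇒  voxels=153

remaining voxels: 153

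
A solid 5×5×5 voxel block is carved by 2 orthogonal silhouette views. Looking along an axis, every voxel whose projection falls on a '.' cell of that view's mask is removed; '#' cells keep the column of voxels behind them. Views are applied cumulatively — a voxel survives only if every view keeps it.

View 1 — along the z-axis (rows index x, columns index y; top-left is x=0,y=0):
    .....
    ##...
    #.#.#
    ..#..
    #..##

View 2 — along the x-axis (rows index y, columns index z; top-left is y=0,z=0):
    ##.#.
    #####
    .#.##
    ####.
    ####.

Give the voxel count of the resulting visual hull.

start: 5×5×5 = 125 voxels
carve view 1 (along z, XY-mask fill 9/25): 45 voxels remain
carve view 2 (along x, YZ-mask fill 19/25): 32 voxels remain

|visual hull| = 32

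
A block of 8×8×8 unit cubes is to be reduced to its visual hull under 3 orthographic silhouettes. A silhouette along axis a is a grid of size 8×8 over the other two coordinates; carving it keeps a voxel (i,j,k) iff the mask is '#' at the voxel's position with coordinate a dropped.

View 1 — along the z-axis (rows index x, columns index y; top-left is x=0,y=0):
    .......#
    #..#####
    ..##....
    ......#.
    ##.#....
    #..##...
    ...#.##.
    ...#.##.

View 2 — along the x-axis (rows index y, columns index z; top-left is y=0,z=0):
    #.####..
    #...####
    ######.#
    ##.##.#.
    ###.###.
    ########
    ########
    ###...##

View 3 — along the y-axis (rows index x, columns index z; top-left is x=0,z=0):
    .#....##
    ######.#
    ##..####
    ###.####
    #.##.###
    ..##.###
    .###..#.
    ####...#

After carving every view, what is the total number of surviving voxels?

94 voxels

initial block: 8^3 = 512
after view 1 [z-axis, 22 of 64 cells solid] → remaining = 176
after view 2 [x-axis, 49 of 64 cells solid] → remaining = 135
after view 3 [y-axis, 43 of 64 cells solid] → remaining = 94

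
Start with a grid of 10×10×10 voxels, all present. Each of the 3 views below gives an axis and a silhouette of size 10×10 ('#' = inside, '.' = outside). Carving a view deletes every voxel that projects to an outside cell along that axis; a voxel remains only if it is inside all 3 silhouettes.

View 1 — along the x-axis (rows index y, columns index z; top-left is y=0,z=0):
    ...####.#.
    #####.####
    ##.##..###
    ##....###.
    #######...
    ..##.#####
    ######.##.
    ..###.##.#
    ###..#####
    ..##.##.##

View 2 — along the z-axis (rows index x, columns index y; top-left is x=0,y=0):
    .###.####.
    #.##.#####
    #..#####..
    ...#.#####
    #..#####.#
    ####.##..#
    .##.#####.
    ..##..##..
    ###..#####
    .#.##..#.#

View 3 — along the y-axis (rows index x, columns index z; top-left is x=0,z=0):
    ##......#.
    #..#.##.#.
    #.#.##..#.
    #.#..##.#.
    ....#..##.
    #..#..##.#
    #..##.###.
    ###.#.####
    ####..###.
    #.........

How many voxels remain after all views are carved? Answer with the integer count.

start: 10×10×10 = 1000 voxels
V1 x: intersect with YZ mask (68 set) -- 680 left
V2 z: intersect with XY mask (65 set) -- 438 left
V3 y: intersect with XZ mask (48 set) -- 219 left

remaining voxels: 219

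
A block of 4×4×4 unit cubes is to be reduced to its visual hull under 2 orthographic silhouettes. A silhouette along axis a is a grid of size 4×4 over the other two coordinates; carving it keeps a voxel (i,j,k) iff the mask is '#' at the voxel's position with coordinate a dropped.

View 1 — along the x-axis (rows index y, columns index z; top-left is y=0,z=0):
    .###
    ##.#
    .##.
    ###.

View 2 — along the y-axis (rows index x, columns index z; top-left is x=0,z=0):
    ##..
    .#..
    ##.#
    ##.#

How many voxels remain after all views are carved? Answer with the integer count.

full grid |V| = 64
V1 x: intersect with YZ mask (11 set) -- 44 left
V2 y: intersect with XZ mask (9 set) -- 26 left

26 voxels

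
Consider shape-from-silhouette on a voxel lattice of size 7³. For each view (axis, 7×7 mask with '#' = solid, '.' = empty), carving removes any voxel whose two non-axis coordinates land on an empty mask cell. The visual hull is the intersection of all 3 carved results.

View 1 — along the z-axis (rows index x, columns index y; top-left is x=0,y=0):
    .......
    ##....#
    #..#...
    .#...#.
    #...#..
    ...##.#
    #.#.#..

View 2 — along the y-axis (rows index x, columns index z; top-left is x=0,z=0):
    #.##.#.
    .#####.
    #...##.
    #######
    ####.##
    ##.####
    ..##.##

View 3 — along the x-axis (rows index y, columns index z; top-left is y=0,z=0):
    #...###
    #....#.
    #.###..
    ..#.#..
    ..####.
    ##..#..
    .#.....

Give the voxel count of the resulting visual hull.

31 voxels

initial block: 7^3 = 343
V1 z: intersect with XY mask (15 set) -- 105 left
V2 y: intersect with XZ mask (35 set) -- 77 left
V3 x: intersect with YZ mask (20 set) -- 31 left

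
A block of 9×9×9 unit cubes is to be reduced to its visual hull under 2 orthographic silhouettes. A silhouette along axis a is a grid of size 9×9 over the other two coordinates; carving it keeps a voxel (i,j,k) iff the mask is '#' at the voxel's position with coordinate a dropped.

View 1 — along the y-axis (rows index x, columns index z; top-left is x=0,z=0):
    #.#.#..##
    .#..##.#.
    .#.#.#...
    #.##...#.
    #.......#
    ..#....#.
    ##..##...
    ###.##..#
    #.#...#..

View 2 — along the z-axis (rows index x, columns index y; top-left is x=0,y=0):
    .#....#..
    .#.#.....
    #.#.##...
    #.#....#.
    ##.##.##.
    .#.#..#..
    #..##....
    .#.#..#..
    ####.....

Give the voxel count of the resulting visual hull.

start: 9×9×9 = 729 voxels
after view 1 [y-axis, 33 of 81 cells solid] → remaining = 297
after view 2 [z-axis, 30 of 81 cells solid] → remaining = 102

remaining voxels: 102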